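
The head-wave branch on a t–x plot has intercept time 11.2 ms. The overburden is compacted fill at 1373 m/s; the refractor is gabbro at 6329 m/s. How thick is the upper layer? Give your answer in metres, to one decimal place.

7.9 m

θ_c = arcsin(1373/6329) = 12.53°; cos θ_c = 0.9762.
tᵢ = 2h cos θ_c/V₁ ⇒ h = tᵢ·V₁/(2 cos θ_c) = 0.0112·1373/(2·0.9762) = 7.88 m.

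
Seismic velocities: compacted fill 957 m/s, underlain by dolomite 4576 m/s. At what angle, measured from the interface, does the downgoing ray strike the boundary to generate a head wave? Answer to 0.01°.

At critical incidence the refracted ray runs along the interface (θ₂ = 90°), so sin θ_c = V₁/V₂.
θ_c = arcsin(957/4576) = arcsin 0.2091 = 12.07°.
Measured from the interface: 90° − 12.07° = 77.93°.

77.93°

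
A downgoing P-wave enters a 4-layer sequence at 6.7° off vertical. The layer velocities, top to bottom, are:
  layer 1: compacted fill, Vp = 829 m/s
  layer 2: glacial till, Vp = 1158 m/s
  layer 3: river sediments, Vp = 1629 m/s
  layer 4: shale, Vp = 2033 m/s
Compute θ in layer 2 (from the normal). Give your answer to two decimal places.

9.38°

Ray parameter p = sin 6.7° / 829 = 1.4074e-04 s/m.
sin θ_2 = p·V_2 = 1.4074e-04 × 1158 = 0.1630.
θ_2 = arcsin 0.1630 = 9.38°.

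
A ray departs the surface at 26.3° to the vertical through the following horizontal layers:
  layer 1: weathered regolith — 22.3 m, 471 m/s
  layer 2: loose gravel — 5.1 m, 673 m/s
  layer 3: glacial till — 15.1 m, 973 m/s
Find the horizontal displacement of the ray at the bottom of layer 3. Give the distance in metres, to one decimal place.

Ray parameter p = sin 26.3° / 471 m/s = 9.4070e-04 s/m.
Layer 1: θ = 26.30°; offset = 22.3·tan 26.30° = 11.021 m.
Layer 2: sin θ = p·673 = 0.6331 → θ = 39.28°; offset = 5.1·tan 39.28° = 4.171 m.
Layer 3: sin θ = p·973 = 0.9153 → θ = 66.25°; offset = 15.1·tan 66.25° = 34.316 m.
Total horizontal offset = 49.508 m.

49.5 m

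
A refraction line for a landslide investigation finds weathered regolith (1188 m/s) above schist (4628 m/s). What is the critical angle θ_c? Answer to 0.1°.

14.9°

At critical incidence the refracted ray runs along the interface (θ₂ = 90°), so sin θ_c = V₁/V₂.
θ_c = arcsin(1188/4628) = arcsin 0.2567 = 14.87°.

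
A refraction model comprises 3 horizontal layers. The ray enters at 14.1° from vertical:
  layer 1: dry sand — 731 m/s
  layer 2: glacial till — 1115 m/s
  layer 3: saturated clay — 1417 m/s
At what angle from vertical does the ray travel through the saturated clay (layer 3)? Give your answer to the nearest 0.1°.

28.2°

Ray parameter p = sin 14.1° / 731 = 3.3326e-04 s/m.
sin θ_3 = p·V_3 = 3.3326e-04 × 1417 = 0.4722.
θ_3 = arcsin 0.4722 = 28.18°.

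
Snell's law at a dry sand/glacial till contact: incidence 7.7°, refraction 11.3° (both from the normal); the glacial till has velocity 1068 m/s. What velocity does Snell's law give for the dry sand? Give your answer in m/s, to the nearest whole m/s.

sin 7.7° = 0.1340; sin 11.3° = 0.1959.
V₁ = V₂·(sin θ₁/sin θ₂) = 1068·(0.1340/0.1959) = 730.29 m/s.

730 m/s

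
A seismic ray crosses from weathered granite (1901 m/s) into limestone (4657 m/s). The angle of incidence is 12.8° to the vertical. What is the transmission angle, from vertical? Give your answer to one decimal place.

Snell's law: sin θ₂ = (V₂/V₁)·sin θ₁ = (4657/1901)·sin 12.8° = 0.5427.
θ₂ = arcsin 0.5427 = 32.87° from the normal.

32.9°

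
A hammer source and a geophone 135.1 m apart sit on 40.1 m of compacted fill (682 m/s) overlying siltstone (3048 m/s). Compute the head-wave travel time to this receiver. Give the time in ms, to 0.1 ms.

θ_c = arcsin(V₁/V₂) = arcsin(682/3048) = 12.93°, cos θ_c = 0.9746.
Intercept time tᵢ = 2h cos θ_c / V₁ = 2·40.1·0.9746/682 = 0.11461 s.
t = x/V₂ + tᵢ = 135.1/3048 + 0.11461 = 0.15894 s.

158.9 ms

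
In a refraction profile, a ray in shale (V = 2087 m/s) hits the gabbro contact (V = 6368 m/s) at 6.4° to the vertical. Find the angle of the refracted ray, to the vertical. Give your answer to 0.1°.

19.9°

Snell's law: sin θ₂ = (V₂/V₁)·sin θ₁ = (6368/2087)·sin 6.4° = 0.3401.
θ₂ = arcsin 0.3401 = 19.88° from the normal.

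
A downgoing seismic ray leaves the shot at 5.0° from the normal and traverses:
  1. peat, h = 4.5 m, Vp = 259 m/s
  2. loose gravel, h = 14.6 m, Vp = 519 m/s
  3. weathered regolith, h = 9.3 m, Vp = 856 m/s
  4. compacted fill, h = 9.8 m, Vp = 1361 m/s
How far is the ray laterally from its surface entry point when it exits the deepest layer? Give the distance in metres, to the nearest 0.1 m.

Ray parameter p = sin 5.0° / 259 m/s = 3.3651e-04 s/m.
Layer 1: θ = 5.00°; offset = 4.5·tan 5.00° = 0.394 m.
Layer 2: sin θ = p·519 = 0.1746 → θ = 10.06°; offset = 14.6·tan 10.06° = 2.590 m.
Layer 3: sin θ = p·856 = 0.2881 → θ = 16.74°; offset = 9.3·tan 16.74° = 2.797 m.
Layer 4: sin θ = p·1361 = 0.4580 → θ = 27.26°; offset = 9.8·tan 27.26° = 5.049 m.
Σ offsets = 10.830 m.

10.8 m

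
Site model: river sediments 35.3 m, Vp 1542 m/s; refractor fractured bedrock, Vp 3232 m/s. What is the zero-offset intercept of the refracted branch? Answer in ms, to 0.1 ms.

tᵢ = 2h·√(V₂²−V₁²)/(V₁V₂).
√(V₂²−V₁²) = √(3232²−1542²) = 2840.4 m/s.
tᵢ = 2·35.3·2840.4/(1542·3232) = 0.04024 s.

40.2 ms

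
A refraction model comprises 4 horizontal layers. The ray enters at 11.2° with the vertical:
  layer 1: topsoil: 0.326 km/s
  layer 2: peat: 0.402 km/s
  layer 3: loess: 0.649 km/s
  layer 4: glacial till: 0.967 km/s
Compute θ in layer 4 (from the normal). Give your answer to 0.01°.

35.18°

Snell's law across each interface conserves sin θ / V, so sin θ_4 = V_4·sin θ₁/V₁.
sin θ_4 = 0.967 × sin 11.2° / 0.326 = 0.5761.
θ_4 = 35.18° from the vertical.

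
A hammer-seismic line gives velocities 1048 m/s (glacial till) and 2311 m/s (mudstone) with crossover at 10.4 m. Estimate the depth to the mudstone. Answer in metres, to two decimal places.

3.19 m

x_cross = 2h·√((V₂+V₁)/(V₂−V₁)) → h = x_cross / (2·√((V₂+V₁)/(V₂−V₁))).
√((V₂+V₁)/(V₂−V₁)) = √((2311+1048)/(2311−1048)) = 1.6308.
h = 10.4 / (2·1.6308) = 3.19 m.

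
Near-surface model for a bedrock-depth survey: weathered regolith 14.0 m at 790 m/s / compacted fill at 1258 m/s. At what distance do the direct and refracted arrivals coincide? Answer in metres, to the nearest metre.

θ_c = arcsin(790/1258) = 38.90°, so cos θ_c = 0.7782 and tᵢ = 2h cos θ_c/V₁ = 0.0276 s.
At crossover x/V₁ = x/V₂ + tᵢ ⇒ x = tᵢ/(1/V₁ − 1/V₂) = 0.02758/(1.2658e-03 − 7.9491e-04) = 58.57 m.

59 m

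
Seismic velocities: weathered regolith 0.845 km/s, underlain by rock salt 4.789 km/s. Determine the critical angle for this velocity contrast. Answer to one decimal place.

10.2°

Critical incidence: sin θ_c = V₁/V₂ = 0.845/4.789 = 0.1764.
θ_c = arcsin 0.1764 = 10.16°.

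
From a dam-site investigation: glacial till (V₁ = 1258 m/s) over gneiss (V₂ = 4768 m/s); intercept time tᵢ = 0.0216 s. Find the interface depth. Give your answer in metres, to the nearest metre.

14 m

θ_c = arcsin(1258/4768) = 15.30°; cos θ_c = 0.9646.
tᵢ = 2h cos θ_c/V₁ ⇒ h = tᵢ·V₁/(2 cos θ_c) = 0.0216·1258/(2·0.9646) = 14.09 m.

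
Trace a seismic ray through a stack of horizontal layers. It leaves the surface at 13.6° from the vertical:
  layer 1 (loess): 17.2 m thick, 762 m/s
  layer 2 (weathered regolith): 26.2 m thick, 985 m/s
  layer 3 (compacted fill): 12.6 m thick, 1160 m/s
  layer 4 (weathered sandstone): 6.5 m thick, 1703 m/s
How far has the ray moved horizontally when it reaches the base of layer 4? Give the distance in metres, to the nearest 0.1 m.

21.4 m

Apply Snell's law at each interface; in layer i the horizontal offset is hᵢ·tan θᵢ.
Layer 1: θ = 13.60°; offset = 17.2·tan 13.60° = 4.161 m.
Layer 2: sin θ = 985·sin 13.6°/762 = 0.3040, θ = 17.70°; offset = 26.2·tan 17.70° = 8.359 m.
Layer 3: sin θ = 1160·sin 13.6°/762 = 0.3580, θ = 20.97°; offset = 12.6·tan 20.97° = 4.830 m.
Layer 4: sin θ = 1703·sin 13.6°/762 = 0.5255, θ = 31.70°; offset = 6.5·tan 31.70° = 4.015 m.
Total horizontal offset = 21.366 m.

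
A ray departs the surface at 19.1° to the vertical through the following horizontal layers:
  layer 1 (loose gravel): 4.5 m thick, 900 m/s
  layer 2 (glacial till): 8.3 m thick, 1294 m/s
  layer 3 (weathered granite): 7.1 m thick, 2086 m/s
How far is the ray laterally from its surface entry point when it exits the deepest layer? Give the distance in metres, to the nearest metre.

Ray parameter p = sin 19.1° / 900 m/s = 3.6358e-04 s/m.
Layer 1: θ = 19.10°; offset = 4.5·tan 19.10° = 1.558 m.
Layer 2: sin θ = p·1294 = 0.4705 → θ = 28.06°; offset = 8.3·tan 28.06° = 4.425 m.
Layer 3: sin θ = p·2086 = 0.7584 → θ = 49.32°; offset = 7.1·tan 49.32° = 8.262 m.
Summing the layer offsets gives 14.245 m.

14 m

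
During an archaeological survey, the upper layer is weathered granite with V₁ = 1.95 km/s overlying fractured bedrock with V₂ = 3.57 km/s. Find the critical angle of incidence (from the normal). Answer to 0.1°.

At critical incidence the refracted ray runs along the interface (θ₂ = 90°), so sin θ_c = V₁/V₂.
θ_c = arcsin(1.95/3.57) = arcsin 0.5462 = 33.11°.

33.1°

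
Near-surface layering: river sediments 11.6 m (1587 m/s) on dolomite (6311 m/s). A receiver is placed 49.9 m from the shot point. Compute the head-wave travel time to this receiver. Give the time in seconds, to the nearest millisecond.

0.022 s

θ_c = arcsin(V₁/V₂) = arcsin(1587/6311) = 14.56°, cos θ_c = 0.9679.
Intercept time tᵢ = 2h cos θ_c / V₁ = 2·11.6·0.9679/1587 = 0.01415 s.
t = x/V₂ + tᵢ = 49.9/6311 + 0.01415 = 0.02206 s.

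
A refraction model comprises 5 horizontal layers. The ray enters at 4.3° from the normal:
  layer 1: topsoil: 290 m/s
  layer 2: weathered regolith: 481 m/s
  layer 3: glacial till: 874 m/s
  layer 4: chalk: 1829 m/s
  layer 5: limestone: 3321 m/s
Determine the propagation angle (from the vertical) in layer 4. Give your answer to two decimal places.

Ray parameter p = sin 4.3° / 290 = 2.5855e-04 s/m.
sin θ_4 = p·V_4 = 2.5855e-04 × 1829 = 0.4729.
θ_4 = arcsin 0.4729 = 28.22°.

28.22°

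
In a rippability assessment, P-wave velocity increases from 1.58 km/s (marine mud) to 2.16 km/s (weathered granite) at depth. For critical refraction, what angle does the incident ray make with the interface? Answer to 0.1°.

43.0°

At critical incidence the refracted ray runs along the interface (θ₂ = 90°), so sin θ_c = V₁/V₂.
θ_c = arcsin(1.58/2.16) = arcsin 0.7315 = 47.01°.
Measured from the interface: 90° − 47.01° = 42.99°.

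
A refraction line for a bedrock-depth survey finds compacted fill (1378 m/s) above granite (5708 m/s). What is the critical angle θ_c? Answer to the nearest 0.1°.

At critical incidence the refracted ray runs along the interface (θ₂ = 90°), so sin θ_c = V₁/V₂.
θ_c = arcsin(1378/5708) = arcsin 0.2414 = 13.97°.

14.0°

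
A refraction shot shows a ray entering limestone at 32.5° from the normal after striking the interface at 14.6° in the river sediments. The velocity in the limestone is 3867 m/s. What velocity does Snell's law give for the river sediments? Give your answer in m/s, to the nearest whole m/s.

Snell's law: sin 14.6°/V₁ = sin 32.5°/V₂.
V₁ = V₂·sin 14.6°/sin 32.5° = 3867 × 0.4691 = 1814.17 m/s.

1814 m/s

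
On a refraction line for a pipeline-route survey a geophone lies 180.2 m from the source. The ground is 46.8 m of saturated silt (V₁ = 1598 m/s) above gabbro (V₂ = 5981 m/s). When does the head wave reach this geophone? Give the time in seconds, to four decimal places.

0.0866 s

θ_c = arcsin(V₁/V₂) = arcsin(1598/5981) = 15.50°, cos θ_c = 0.9636.
Intercept time tᵢ = 2h cos θ_c / V₁ = 2·46.8·0.9636/1598 = 0.05644 s.
t = x/V₂ + tᵢ = 180.2/5981 + 0.05644 = 0.08657 s.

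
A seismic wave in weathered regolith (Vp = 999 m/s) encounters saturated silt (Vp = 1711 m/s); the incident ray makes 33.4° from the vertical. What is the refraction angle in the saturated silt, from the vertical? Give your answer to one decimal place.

Snell's law: sin θ₂ = (V₂/V₁)·sin θ₁ = (1711/999)·sin 33.4° = 0.9428.
θ₂ = sin⁻¹(0.9428) = 70.53° (from vertical).

70.5°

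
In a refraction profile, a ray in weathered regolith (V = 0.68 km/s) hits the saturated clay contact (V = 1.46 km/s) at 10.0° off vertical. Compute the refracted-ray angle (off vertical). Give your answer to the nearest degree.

Snell's law: sin θ₂ = (V₂/V₁)·sin θ₁ = (1.46/0.68)·sin 10.0° = 0.3728.
θ₂ = arcsin 0.3728 = 21.89° from the normal.

22°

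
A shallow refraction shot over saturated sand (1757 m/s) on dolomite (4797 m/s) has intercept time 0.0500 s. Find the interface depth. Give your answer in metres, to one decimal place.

47.2 m

θ_c = arcsin(1757/4797) = 21.49°; cos θ_c = 0.9305.
tᵢ = 2h cos θ_c/V₁ ⇒ h = tᵢ·V₁/(2 cos θ_c) = 0.05·1757/(2·0.9305) = 47.21 m.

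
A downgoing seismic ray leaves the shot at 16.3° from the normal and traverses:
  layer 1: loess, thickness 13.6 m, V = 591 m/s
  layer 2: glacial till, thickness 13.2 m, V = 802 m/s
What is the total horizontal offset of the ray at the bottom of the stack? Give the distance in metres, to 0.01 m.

9.41 m

Apply Snell's law at each interface; in layer i the horizontal offset is hᵢ·tan θᵢ.
Layer 1: θ = 16.30°; offset = 13.6·tan 16.30° = 3.9769 m.
Layer 2: sin θ = 802·sin 16.3°/591 = 0.3809, θ = 22.39°; offset = 13.2·tan 22.39° = 5.4373 m.
Σ offsets = 9.4142 m.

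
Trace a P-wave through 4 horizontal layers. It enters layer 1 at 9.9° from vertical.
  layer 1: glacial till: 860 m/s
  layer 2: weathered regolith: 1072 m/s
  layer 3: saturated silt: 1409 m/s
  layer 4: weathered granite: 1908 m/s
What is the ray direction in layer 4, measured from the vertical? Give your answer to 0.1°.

22.4°

Snell's law across each interface conserves sin θ / V, so sin θ_4 = V_4·sin θ₁/V₁.
sin θ_4 = 1908 × sin 9.9° / 860 = 0.3814.
θ_4 = arcsin 0.3814 = 22.42°.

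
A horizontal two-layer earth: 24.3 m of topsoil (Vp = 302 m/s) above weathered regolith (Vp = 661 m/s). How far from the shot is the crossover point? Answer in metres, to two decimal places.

79.60 m

x_cross = 2h·√((V₂+V₁)/(V₂−V₁)).
(V₂+V₁)/(V₂−V₁) = (661+302)/(661−302) = 2.6825; √ = 1.6378.
x_cross = 2·24.3·1.6378 = 79.60 m.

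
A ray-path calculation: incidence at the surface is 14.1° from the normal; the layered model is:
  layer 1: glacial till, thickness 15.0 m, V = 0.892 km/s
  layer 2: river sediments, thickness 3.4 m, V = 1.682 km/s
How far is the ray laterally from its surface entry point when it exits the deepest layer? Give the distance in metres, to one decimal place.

5.5 m

Apply Snell's law at each interface; in layer i the horizontal offset is hᵢ·tan θᵢ.
Layer 1: θ = 14.10°; offset = 15.0·tan 14.10° = 3.768 m.
Layer 2: sin θ = 1.682·sin 14.1°/0.892 = 0.4594, θ = 27.35°; offset = 3.4·tan 27.35° = 1.758 m.
Σ offsets = 5.526 m.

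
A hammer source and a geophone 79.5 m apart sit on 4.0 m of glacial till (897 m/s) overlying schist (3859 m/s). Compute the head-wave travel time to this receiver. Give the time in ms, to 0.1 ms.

29.3 ms

θ_c = arcsin(V₁/V₂) = arcsin(897/3859) = 13.44°, cos θ_c = 0.9726.
Intercept time tᵢ = 2h cos θ_c / V₁ = 2·4.0·0.9726/897 = 0.00867 s.
t = x/V₂ + tᵢ = 79.5/3859 + 0.00867 = 0.02928 s.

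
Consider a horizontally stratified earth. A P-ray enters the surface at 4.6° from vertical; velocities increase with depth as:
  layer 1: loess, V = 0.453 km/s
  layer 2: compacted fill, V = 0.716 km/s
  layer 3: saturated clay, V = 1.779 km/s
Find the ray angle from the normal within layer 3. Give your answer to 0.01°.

Snell's law across each interface conserves sin θ / V, so sin θ_3 = V_3·sin θ₁/V₁.
sin θ_3 = 1.779 × sin 4.6° / 0.453 = 0.3150.
θ_3 = 18.36° from the vertical.

18.36°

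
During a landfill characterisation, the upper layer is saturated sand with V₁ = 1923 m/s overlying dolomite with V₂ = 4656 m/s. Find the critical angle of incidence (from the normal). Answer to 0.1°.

24.4°

Critical incidence: sin θ_c = V₁/V₂ = 1923/4656 = 0.4130.
θ_c = arcsin 0.4130 = 24.39°.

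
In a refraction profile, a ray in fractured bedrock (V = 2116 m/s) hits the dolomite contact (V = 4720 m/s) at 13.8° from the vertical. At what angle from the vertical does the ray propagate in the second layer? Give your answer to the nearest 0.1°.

Snell's law: sin θ₂ = (V₂/V₁)·sin θ₁ = (4720/2116)·sin 13.8° = 0.5321.
θ₂ = sin⁻¹(0.5321) = 32.15° (from vertical).

32.1°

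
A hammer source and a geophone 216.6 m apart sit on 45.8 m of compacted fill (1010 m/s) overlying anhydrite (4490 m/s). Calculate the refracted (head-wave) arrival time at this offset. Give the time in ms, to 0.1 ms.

θ_c = arcsin(V₁/V₂) = arcsin(1010/4490) = 13.00°, cos θ_c = 0.9744.
Intercept time tᵢ = 2h cos θ_c / V₁ = 2·45.8·0.9744/1010 = 0.08837 s.
t = x/V₂ + tᵢ = 216.6/4490 + 0.08837 = 0.13661 s.

136.6 ms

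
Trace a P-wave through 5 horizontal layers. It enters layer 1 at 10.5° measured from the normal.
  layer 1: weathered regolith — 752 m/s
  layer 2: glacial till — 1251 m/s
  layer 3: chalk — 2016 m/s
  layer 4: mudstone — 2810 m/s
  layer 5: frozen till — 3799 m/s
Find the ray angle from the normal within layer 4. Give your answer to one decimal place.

42.9°

Snell's law across each interface conserves sin θ / V, so sin θ_4 = V_4·sin θ₁/V₁.
sin θ_4 = 2810 × sin 10.5° / 752 = 0.6810.
θ_4 = 42.92° from the vertical.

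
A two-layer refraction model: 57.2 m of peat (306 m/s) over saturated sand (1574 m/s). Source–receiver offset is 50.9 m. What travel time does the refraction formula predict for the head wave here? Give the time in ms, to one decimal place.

399.1 ms

t = x/V₂ + 2h·√(V₂²−V₁²)/(V₁V₂).
√(V₂²−V₁²) = √(1574²−306²) = 1544.0 m/s; delay term = 2·57.2·1544.0/(306·1574) = 0.36672 s.
t = 50.9/1574 + 0.36672 = 0.39906 s.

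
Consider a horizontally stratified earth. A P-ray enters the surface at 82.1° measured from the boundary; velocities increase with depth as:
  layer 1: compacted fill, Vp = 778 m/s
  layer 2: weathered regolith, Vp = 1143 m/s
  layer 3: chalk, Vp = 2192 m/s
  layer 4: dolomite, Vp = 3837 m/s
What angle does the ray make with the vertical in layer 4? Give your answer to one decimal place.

42.7°

From the normal: θ₁ = 90° − 82.1° = 7.9°.
Ray parameter p = sin 7.9° / 778 = 1.7666e-04 s/m.
sin θ_4 = p·V_4 = 1.7666e-04 × 3837 = 0.6779.
θ_4 = arcsin 0.6779 = 42.68°.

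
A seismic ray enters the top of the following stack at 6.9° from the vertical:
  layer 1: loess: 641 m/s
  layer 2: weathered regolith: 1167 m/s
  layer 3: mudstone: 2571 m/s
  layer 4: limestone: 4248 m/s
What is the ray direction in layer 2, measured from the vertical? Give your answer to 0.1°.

12.6°

Ray parameter p = sin 6.9° / 641 = 1.8742e-04 s/m.
sin θ_2 = p·V_2 = 1.8742e-04 × 1167 = 0.2187.
θ_2 = 12.63° from the vertical.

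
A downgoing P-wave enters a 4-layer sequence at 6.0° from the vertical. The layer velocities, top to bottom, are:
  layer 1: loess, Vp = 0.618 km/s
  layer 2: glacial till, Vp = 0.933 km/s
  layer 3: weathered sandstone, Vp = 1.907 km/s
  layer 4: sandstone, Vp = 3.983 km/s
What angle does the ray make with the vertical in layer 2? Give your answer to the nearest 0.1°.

Ray parameter p = sin 6.0° / 0.618 = 1.6914e-01 s/km.
sin θ_2 = p·V_2 = 1.6914e-01 × 0.933 = 0.1578.
θ_2 = 9.08° from the vertical.

9.1°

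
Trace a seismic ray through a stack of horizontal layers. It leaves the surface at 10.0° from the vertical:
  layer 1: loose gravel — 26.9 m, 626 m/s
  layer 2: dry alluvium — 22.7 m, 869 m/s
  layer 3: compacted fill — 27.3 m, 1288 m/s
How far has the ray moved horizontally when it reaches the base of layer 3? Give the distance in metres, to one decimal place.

Apply Snell's law at each interface; in layer i the horizontal offset is hᵢ·tan θᵢ.
Layer 1: θ = 10.00°; offset = 26.9·tan 10.00° = 4.743 m.
Layer 2: sin θ = 869·sin 10.0°/626 = 0.2411, θ = 13.95°; offset = 22.7·tan 13.95° = 5.638 m.
Layer 3: sin θ = 1288·sin 10.0°/626 = 0.3573, θ = 20.93°; offset = 27.3·tan 20.93° = 10.443 m.
Summing the layer offsets gives 20.824 m.

20.8 m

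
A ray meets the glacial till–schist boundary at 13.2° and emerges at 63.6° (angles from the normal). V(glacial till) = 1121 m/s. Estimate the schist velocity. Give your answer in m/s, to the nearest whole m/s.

4397 m/s

Snell's law: sin 13.2°/V₁ = sin 63.6°/V₂.
V₂ = V₁·sin 63.6°/sin 13.2° = 1121 × 3.9225 = 4397.15 m/s.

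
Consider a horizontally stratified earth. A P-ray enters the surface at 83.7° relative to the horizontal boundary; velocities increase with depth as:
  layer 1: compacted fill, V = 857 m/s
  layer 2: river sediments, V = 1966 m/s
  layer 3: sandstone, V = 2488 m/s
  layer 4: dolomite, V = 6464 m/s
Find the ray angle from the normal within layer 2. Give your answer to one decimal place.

14.6°

From the normal: θ₁ = 90° − 83.7° = 6.3°.
Ray parameter p = sin 6.3° / 857 = 1.2804e-04 s/m.
sin θ_2 = p·V_2 = 1.2804e-04 × 1966 = 0.2517.
θ_2 = 14.58° from the vertical.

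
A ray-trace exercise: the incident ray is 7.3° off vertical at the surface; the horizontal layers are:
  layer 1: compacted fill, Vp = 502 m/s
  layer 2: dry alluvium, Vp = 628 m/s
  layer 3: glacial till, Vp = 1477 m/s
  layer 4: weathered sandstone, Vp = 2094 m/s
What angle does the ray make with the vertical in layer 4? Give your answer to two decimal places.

32.01°

Snell's law across each interface conserves sin θ / V, so sin θ_4 = V_4·sin θ₁/V₁.
sin θ_4 = 2094 × sin 7.3° / 502 = 0.5300.
θ_4 = 32.01° from the vertical.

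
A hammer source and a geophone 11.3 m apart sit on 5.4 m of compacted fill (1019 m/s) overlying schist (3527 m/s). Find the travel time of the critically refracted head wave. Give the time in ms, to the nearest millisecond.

θ_c = arcsin(V₁/V₂) = arcsin(1019/3527) = 16.79°, cos θ_c = 0.9574.
Intercept time tᵢ = 2h cos θ_c / V₁ = 2·5.4·0.9574/1019 = 0.01015 s.
t = x/V₂ + tᵢ = 11.3/3527 + 0.01015 = 0.01335 s.

13 ms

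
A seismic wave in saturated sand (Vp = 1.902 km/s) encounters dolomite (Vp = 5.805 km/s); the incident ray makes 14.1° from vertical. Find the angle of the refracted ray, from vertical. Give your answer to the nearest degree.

Snell's law: sin θ₂ = (V₂/V₁)·sin θ₁ = (5.805/1.902)·sin 14.1° = 0.7435.
θ₂ = arcsin 0.7435 = 48.03° from the normal.

48°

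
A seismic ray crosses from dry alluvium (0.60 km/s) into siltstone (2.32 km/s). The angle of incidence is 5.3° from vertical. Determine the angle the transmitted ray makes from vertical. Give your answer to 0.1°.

20.9°

Snell's law: sin θ₂ = (V₂/V₁)·sin θ₁ = (2.32/0.60)·sin 5.3° = 0.3572.
θ₂ = sin⁻¹(0.3572) = 20.93° (from vertical).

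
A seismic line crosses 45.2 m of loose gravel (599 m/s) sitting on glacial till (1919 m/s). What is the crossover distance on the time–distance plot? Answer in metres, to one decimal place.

124.9 m

θ_c = arcsin(599/1919) = 18.19°, so cos θ_c = 0.9500 and tᵢ = 2h cos θ_c/V₁ = 0.1434 s.
At crossover x/V₁ = x/V₂ + tᵢ ⇒ x = tᵢ/(1/V₁ − 1/V₂) = 0.14338/(1.6694e-03 − 5.2110e-04) = 124.86 m.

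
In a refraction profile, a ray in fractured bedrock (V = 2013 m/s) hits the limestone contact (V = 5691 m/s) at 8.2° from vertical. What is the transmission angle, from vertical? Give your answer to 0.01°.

Snell's law: sin θ₂ = (V₂/V₁)·sin θ₁ = (5691/2013)·sin 8.2° = 0.4032.
θ₂ = arcsin 0.4032 = 23.78° from the normal.

23.78°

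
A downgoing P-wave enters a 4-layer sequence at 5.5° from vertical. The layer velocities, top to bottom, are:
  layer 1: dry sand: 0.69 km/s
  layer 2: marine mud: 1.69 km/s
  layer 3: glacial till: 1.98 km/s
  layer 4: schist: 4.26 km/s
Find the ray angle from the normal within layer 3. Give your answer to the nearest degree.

Ray parameter p = sin 5.5° / 0.69 = 1.3891e-01 s/km.
sin θ_3 = p·V_3 = 1.3891e-01 × 1.98 = 0.2750.
θ_3 = arcsin 0.2750 = 15.96°.

16°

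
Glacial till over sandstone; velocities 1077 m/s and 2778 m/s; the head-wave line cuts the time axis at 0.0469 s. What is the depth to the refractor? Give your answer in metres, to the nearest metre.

θ_c = arcsin(1077/2778) = 22.81°; cos θ_c = 0.9218.
tᵢ = 2h cos θ_c/V₁ ⇒ h = tᵢ·V₁/(2 cos θ_c) = 0.0469·1077/(2·0.9218) = 27.40 m.

27 m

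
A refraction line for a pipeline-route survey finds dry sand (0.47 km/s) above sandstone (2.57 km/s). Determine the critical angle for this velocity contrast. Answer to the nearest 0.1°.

Critical incidence: sin θ_c = V₁/V₂ = 0.47/2.57 = 0.1829.
θ_c = arcsin 0.1829 = 10.54°.

10.5°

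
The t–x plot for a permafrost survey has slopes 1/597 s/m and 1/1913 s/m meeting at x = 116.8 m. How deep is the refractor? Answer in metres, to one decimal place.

h = (x_cross/2)·√((V₂−V₁)/(V₂+V₁)).
(V₂−V₁)/(V₂+V₁) = (1913−597)/(1913+597) = 0.5243; √ = 0.7241.
h = (116.8/2)·0.7241 = 42.29 m.

42.3 m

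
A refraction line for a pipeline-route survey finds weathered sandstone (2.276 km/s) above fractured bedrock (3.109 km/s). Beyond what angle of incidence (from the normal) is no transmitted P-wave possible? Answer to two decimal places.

47.06°

At critical incidence the refracted ray runs along the interface (θ₂ = 90°), so sin θ_c = V₁/V₂.
θ_c = arcsin(2.276/3.109) = arcsin 0.7321 = 47.06°.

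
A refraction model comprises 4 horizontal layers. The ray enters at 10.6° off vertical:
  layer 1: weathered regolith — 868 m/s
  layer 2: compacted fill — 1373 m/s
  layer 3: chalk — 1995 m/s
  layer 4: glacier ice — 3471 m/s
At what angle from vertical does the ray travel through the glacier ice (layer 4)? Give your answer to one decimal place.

Snell's law across each interface conserves sin θ / V, so sin θ_4 = V_4·sin θ₁/V₁.
sin θ_4 = 3471 × sin 10.6° / 868 = 0.7356.
θ_4 = 47.36° from the vertical.

47.4°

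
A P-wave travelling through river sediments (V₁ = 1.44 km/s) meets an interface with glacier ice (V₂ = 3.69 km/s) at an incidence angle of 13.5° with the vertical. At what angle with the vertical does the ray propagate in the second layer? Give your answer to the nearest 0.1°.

36.7°

sin θ₁/V₁ = sin θ₂/V₂ ⇒ sin θ₂ = 3.69·sin 13.5°/1.44 = 3.69·0.2334/1.44 = 0.5982.
θ₂ = sin⁻¹(0.5982) = 36.74° (from vertical).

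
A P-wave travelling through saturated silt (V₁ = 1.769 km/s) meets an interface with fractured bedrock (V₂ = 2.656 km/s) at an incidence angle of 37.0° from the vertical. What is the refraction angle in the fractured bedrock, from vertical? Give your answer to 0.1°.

sin θ₁/V₁ = sin θ₂/V₂ ⇒ sin θ₂ = 2.656·sin 37.0°/1.769 = 2.656·0.6018/1.769 = 0.9036.
θ₂ = sin⁻¹(0.9036) = 64.63° (from vertical).

64.6°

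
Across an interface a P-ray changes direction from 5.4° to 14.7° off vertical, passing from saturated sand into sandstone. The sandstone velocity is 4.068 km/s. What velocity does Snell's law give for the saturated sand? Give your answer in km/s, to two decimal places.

1.51 km/s

Snell's law: sin 5.4°/V₁ = sin 14.7°/V₂.
V₁ = V₂·sin 5.4°/sin 14.7° = 4.068 × 0.3709 = 1.51 km/s.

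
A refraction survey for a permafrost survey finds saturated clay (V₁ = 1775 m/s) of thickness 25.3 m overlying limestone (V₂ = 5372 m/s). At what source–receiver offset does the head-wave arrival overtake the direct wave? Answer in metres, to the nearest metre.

x_cross = 2h·√((V₂+V₁)/(V₂−V₁)).
(V₂+V₁)/(V₂−V₁) = (5372+1775)/(5372−1775) = 1.9869; √ = 1.4096.
x_cross = 2·25.3·1.4096 = 71.33 m.

71 m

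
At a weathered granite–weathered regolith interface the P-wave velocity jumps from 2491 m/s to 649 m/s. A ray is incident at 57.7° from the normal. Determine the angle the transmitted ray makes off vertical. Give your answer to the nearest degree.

sin θ₁/V₁ = sin θ₂/V₂ ⇒ sin θ₂ = 649·sin 57.7°/2491 = 649·0.8453/2491 = 0.2202.
θ₂ = sin⁻¹(0.2202) = 12.72° (from vertical).

13°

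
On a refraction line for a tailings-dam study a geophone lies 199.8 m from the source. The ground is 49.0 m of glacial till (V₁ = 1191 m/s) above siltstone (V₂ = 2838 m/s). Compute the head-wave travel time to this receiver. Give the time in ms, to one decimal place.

145.1 ms

θ_c = arcsin(V₁/V₂) = arcsin(1191/2838) = 24.81°, cos θ_c = 0.9077.
Intercept time tᵢ = 2h cos θ_c / V₁ = 2·49.0·0.9077/1191 = 0.07469 s.
t = x/V₂ + tᵢ = 199.8/2838 + 0.07469 = 0.14509 s.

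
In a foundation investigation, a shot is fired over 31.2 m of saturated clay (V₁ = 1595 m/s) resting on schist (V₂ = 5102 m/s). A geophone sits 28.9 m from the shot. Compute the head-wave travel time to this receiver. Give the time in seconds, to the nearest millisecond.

0.043 s

t = x/V₂ + 2h·√(V₂²−V₁²)/(V₁V₂).
√(V₂²−V₁²) = √(5102²−1595²) = 4846.3 m/s; delay term = 2·31.2·4846.3/(1595·5102) = 0.03716 s.
t = 28.9/5102 + 0.03716 = 0.04283 s.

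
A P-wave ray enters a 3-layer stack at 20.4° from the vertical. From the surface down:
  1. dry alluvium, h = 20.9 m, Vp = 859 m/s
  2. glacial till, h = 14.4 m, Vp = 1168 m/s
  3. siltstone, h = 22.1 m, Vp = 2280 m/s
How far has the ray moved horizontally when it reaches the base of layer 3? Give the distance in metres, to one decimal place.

69.4 m

Apply Snell's law at each interface; in layer i the horizontal offset is hᵢ·tan θᵢ.
Layer 1: θ = 20.40°; offset = 20.9·tan 20.40° = 7.773 m.
Layer 2: sin θ = 1168·sin 20.4°/859 = 0.4740, θ = 28.29°; offset = 14.4·tan 28.29° = 7.751 m.
Layer 3: sin θ = 2280·sin 20.4°/859 = 0.9252, θ = 67.70°; offset = 22.1·tan 67.70° = 53.880 m.
Σ offsets = 69.404 m.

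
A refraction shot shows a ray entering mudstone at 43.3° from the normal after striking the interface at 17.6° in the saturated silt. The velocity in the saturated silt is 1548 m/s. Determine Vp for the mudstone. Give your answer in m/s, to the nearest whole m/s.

sin 17.6° = 0.3024; sin 43.3° = 0.6858.
V₂ = V₁·(sin θ₂/sin θ₁) = 1548·(0.6858/0.3024) = 3511.09 m/s.

3511 m/s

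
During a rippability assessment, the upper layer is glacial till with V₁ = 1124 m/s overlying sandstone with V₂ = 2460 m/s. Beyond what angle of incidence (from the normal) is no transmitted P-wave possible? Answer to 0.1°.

At critical incidence the refracted ray runs along the interface (θ₂ = 90°), so sin θ_c = V₁/V₂.
θ_c = arcsin(1124/2460) = arcsin 0.4569 = 27.19°.

27.2°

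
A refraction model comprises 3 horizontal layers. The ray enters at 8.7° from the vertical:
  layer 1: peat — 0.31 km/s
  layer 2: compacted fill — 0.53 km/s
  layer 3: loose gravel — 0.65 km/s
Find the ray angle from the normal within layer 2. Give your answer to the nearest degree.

Snell's law across each interface conserves sin θ / V, so sin θ_2 = V_2·sin θ₁/V₁.
sin θ_2 = 0.53 × sin 8.7° / 0.31 = 0.2586.
θ_2 = arcsin 0.2586 = 14.99°.

15°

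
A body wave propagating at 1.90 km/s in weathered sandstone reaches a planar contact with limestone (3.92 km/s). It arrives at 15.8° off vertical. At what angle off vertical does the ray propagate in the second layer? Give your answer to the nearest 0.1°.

34.2°

Snell's law: sin θ₂ = (V₂/V₁)·sin θ₁ = (3.92/1.90)·sin 15.8° = 0.5618.
θ₂ = sin⁻¹(0.5618) = 34.18° (from vertical).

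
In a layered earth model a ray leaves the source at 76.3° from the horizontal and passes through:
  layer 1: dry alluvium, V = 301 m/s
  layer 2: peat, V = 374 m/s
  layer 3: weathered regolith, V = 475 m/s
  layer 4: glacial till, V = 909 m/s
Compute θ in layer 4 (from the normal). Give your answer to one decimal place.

45.7°

From the normal: θ₁ = 90° − 76.3° = 13.7°.
Ray parameter p = sin 13.7° / 301 = 7.8684e-04 s/m.
sin θ_4 = p·V_4 = 7.8684e-04 × 909 = 0.7152.
θ_4 = 45.66° from the vertical.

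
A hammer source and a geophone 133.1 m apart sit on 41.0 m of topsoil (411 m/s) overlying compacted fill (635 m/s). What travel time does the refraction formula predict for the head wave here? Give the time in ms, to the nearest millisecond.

362 ms

t = x/V₂ + 2h·√(V₂²−V₁²)/(V₁V₂).
√(V₂²−V₁²) = √(635²−411²) = 484.0 m/s; delay term = 2·41.0·484.0/(411·635) = 0.15209 s.
t = 133.1/635 + 0.15209 = 0.36169 s.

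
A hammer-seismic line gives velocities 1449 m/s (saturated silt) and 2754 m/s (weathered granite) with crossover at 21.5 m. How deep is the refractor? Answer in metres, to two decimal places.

5.99 m

h = (x_cross/2)·√((V₂−V₁)/(V₂+V₁)).
(V₂−V₁)/(V₂+V₁) = (2754−1449)/(2754+1449) = 0.3105; √ = 0.5572.
h = (21.5/2)·0.5572 = 5.99 m.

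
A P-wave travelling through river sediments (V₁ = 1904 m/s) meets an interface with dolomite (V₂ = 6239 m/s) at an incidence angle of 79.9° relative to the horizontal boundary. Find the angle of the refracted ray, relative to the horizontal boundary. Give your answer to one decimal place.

54.9°

Convert to the normal: θ₁ = 90° − 79.9° = 10.1°.
Snell's law: sin θ₂ = (V₂/V₁)·sin θ₁ = (6239/1904)·sin 10.1° = 0.5746.
θ₂ = sin⁻¹(0.5746) = 35.07° (from vertical).
From the interface: 90° − 35.07° = 54.93°.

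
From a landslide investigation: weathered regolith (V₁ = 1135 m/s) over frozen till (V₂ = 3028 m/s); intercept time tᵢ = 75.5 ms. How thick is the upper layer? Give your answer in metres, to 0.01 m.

h = tᵢ·V₁·V₂ / (2·√(V₂²−V₁²)).
√(V₂²−V₁²) = √(3028² − 1135²) = 2807.2 m/s.
h = 0.0755 s × 1135 × 3028 / (2 × 2807.2) = 46.22 m.

46.22 m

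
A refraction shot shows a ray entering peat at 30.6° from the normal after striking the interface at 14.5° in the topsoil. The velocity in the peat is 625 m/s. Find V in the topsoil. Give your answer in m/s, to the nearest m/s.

sin 14.5° = 0.2504; sin 30.6° = 0.5090.
V₁ = V₂·(sin θ₁/sin θ₂) = 625·(0.2504/0.5090) = 307.42 m/s.

307 m/s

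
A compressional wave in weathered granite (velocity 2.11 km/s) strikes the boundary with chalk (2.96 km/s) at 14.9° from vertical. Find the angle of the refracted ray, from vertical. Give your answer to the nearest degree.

sin θ₁/V₁ = sin θ₂/V₂ ⇒ sin θ₂ = 2.96·sin 14.9°/2.11 = 2.96·0.2571/2.11 = 0.3607.
θ₂ = arcsin 0.3607 = 21.14° from the normal.

21°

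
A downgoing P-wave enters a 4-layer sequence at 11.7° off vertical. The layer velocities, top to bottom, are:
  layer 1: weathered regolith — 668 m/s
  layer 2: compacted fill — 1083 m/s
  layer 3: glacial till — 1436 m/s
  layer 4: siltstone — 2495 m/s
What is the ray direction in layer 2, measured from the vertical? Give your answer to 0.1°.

19.2°

Ray parameter p = sin 11.7° / 668 = 3.0357e-04 s/m.
sin θ_2 = p·V_2 = 3.0357e-04 × 1083 = 0.3288.
θ_2 = arcsin 0.3288 = 19.19°.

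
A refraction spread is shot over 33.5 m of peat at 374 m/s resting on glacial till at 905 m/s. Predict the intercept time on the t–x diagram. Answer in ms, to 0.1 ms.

θ_c = arcsin(V₁/V₂) = arcsin(374/905) = 24.41°; cos θ_c = 0.9106.
tᵢ = 2h·cos θ_c / V₁ = 2·33.5·0.9106 / 374 = 0.16313 s.

163.1 ms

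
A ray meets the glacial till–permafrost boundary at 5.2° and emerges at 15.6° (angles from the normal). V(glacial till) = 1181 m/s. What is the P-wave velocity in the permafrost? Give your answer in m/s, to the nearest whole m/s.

3504 m/s

Snell's law: sin 5.2°/V₁ = sin 15.6°/V₂.
V₂ = V₁·sin 15.6°/sin 5.2° = 1181 × 2.9671 = 3504.20 m/s.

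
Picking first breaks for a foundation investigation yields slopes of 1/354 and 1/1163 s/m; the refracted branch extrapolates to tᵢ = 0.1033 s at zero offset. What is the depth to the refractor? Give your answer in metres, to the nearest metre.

h = tᵢ·V₁·V₂ / (2·√(V₂²−V₁²)).
√(V₂²−V₁²) = √(1163² − 354²) = 1107.8 m/s.
h = 0.1033 s × 354 × 1163 / (2 × 1107.8) = 19.19 m.

19 m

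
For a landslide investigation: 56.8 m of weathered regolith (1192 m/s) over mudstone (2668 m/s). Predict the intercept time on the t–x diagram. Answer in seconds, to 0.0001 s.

θ_c = arcsin(V₁/V₂) = arcsin(1192/2668) = 26.54°; cos θ_c = 0.8946.
tᵢ = 2h·cos θ_c / V₁ = 2·56.8·0.8946 / 1192 = 0.08526 s.

0.0853 s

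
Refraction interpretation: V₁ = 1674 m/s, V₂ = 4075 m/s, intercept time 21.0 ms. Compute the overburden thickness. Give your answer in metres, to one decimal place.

19.3 m

h = tᵢ·V₁·V₂ / (2·√(V₂²−V₁²)).
√(V₂²−V₁²) = √(4075² − 1674²) = 3715.3 m/s.
h = 0.021 s × 1674 × 4075 / (2 × 3715.3) = 19.28 m.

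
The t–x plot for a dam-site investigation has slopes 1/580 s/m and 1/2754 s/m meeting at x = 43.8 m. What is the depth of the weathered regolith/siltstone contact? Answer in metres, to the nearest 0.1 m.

17.7 m

x_cross = 2h·√((V₂+V₁)/(V₂−V₁)) → h = x_cross / (2·√((V₂+V₁)/(V₂−V₁))).
√((V₂+V₁)/(V₂−V₁)) = √((2754+580)/(2754−580)) = 1.2384.
h = 43.8 / (2·1.2384) = 17.68 m.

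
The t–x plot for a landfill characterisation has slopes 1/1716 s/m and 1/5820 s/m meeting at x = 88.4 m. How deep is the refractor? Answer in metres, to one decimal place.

32.6 m

x_cross = 2h·√((V₂+V₁)/(V₂−V₁)) → h = x_cross / (2·√((V₂+V₁)/(V₂−V₁))).
√((V₂+V₁)/(V₂−V₁)) = √((5820+1716)/(5820−1716)) = 1.3551.
h = 88.4 / (2·1.3551) = 32.62 m.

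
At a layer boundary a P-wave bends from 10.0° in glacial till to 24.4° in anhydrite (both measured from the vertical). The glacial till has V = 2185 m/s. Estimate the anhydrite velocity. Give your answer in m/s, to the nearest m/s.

sin 10.0° = 0.1736; sin 24.4° = 0.4131.
V₂ = V₁·(sin θ₂/sin θ₁) = 2185·(0.4131/0.1736) = 5198.06 m/s.

5198 m/s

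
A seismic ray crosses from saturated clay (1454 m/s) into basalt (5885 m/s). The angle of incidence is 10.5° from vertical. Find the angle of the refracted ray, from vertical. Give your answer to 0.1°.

Snell's law: sin θ₂ = (V₂/V₁)·sin θ₁ = (5885/1454)·sin 10.5° = 0.7376.
θ₂ = arcsin 0.7376 = 47.53° from the normal.

47.5°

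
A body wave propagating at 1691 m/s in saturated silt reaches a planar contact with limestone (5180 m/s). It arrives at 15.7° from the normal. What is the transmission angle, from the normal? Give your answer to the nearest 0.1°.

sin θ₁/V₁ = sin θ₂/V₂ ⇒ sin θ₂ = 5180·sin 15.7°/1691 = 5180·0.2706/1691 = 0.8289.
θ₂ = sin⁻¹(0.8289) = 55.99° (from vertical).

56.0°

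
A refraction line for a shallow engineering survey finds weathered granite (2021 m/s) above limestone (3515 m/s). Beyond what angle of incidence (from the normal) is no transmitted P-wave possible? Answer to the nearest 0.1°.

At critical incidence the refracted ray runs along the interface (θ₂ = 90°), so sin θ_c = V₁/V₂.
θ_c = arcsin(2021/3515) = arcsin 0.5750 = 35.10°.

35.1°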